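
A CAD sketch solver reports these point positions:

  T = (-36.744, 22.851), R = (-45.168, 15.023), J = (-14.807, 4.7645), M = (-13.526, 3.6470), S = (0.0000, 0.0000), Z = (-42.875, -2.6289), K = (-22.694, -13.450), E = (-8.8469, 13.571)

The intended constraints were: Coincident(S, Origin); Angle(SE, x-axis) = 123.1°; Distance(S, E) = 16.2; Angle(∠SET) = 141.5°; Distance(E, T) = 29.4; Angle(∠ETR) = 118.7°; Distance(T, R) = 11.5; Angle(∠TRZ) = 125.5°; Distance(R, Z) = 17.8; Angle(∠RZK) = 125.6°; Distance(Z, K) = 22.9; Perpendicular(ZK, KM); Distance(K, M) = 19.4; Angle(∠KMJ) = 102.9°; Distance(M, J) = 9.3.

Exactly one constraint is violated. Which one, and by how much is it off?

Distance(M, J) = 9.3 — off by 7.60.

S = (0.00, 0.00) ✓; SE at 123.1° ✓; |SE| = 16.20 ✓; ∠SET = 141.5° ✓; |ET| = 29.40 ✓; ∠ETR = 118.7° ✓; |TR| = 11.50 ✓; ∠TRZ = 125.5° ✓; |RZ| = 17.80 ✓; ∠RZK = 125.6° ✓; |ZK| = 22.90 ✓; ∠(ZK, KM) = 90.00° ✓; |KM| = 19.40 ✓; ∠KMJ = 102.9° ✓; |MJ| = 1.700 ✗.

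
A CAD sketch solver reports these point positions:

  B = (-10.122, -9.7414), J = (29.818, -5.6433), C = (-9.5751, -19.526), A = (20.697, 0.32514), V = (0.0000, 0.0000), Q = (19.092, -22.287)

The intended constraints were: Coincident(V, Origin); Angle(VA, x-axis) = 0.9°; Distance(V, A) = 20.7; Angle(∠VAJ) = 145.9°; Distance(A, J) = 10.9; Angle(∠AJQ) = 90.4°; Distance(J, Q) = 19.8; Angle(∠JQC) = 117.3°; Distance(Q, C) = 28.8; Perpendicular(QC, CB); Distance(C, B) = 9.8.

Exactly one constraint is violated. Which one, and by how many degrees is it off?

Perpendicular(QC, CB) — off by 8.70°.

V = (0.00, 0.00) ✓; VA at 0.9000° ✓; |VA| = 20.70 ✓; ∠VAJ = 145.9° ✓; |AJ| = 10.90 ✓; ∠AJQ = 90.40° ✓; |JQ| = 19.80 ✓; ∠JQC = 117.3° ✓; |QC| = 28.80 ✓; ∠(QC, CB) = 81.30° ✗; |CB| = 9.800 ✓.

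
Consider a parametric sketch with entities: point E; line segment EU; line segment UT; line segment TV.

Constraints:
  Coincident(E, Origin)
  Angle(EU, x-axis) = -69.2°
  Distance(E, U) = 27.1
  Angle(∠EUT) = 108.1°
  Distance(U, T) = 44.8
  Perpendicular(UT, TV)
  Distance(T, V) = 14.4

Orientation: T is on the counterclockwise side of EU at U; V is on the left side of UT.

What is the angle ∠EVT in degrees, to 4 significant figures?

102.0°

∠EUT = 108.1°, so UT runs at -69.2° + (180° − 108.1°) = 2.700° from the x-axis; with |UT| = 44.8, T = U + 44.8·(cos 2.700°, sin 2.700°) = (54.37, -23.22). UT ⟂ TV; with |TV| = 14.4 on the left of UT, V = T + 14.4·(-0.04711, 0.9989) = (53.70, -8.839). Then cos ∠EVT = VE·VT / (|VE||VT|), giving 102.0°.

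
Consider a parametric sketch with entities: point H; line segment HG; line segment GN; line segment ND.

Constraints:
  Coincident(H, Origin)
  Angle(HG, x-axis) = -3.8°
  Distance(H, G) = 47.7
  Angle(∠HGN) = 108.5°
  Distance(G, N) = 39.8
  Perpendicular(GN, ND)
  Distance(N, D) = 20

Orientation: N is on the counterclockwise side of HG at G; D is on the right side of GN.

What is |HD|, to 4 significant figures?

85.28

∠HGN = 108.5°, so GN runs at -3.8° + (180° − 108.5°) = 67.70° from the x-axis; with |GN| = 39.8, N = G + 39.8·(cos 67.70°, sin 67.70°) = (62.70, 33.66). GN is perpendicular to ND; with |ND| = 20.0 on the right of GN, D = N + 20.0·(0.9252, -0.3795) = (81.20, 26.07). Then |HD| = |D − H| = 85.28.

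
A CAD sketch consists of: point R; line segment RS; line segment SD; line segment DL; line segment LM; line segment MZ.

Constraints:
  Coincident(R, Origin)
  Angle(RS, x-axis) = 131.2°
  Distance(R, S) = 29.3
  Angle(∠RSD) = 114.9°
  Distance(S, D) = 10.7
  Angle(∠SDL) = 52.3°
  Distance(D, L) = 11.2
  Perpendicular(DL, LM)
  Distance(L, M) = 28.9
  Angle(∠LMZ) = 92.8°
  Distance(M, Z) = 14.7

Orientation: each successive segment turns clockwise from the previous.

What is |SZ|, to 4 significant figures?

23.41

DL ⟂ LM, so LM runs at -151.6°; with |LM| = 28.9, M = (-35.06, 8.231). ∠LMZ = 92.8° gives MZ at 121.2° from the x-axis; with |MZ| = 14.7, Z = (-42.67, 20.80). Then |SZ| = |Z − S| = 23.41.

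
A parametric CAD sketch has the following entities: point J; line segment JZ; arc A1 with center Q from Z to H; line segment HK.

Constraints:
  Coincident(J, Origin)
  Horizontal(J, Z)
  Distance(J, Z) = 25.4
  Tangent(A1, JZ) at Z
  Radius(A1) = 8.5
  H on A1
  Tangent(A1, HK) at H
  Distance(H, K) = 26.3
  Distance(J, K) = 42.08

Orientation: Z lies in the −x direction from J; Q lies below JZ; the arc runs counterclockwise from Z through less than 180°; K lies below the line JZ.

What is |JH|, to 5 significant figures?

35.241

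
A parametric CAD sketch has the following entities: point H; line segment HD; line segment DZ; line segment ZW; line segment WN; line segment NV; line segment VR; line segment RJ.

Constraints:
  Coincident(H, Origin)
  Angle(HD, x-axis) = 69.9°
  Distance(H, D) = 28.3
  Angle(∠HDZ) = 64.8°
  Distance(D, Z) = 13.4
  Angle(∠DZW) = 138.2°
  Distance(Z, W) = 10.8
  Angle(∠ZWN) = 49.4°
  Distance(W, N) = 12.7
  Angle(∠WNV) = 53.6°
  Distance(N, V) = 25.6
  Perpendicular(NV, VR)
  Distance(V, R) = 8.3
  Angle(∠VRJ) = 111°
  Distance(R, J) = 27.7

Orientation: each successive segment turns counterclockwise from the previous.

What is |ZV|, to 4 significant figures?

15.64

∠ZWN = 49.4° gives WN at -2.500° from the x-axis; with |WN| = 12.7, N = (1.687, 16.95). ∠WNV = 53.6° gives NV at 123.9° from the x-axis; with |NV| = 25.6, V = (-12.59, 38.19). Then |ZV| = |V − Z| = 15.64.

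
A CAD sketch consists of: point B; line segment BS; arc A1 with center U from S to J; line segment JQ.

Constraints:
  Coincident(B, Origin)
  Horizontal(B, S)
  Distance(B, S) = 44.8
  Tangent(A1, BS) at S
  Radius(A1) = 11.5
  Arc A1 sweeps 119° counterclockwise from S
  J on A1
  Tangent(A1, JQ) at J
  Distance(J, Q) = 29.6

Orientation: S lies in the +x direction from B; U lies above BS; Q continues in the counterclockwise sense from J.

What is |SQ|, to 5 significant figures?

43.178

B is at the origin; BS is horizontal with |BS| = 44.8 and S on the +x side, so S = (44.800, 0.0000). A1 meets BS tangentially, so US is at right angles to BS, so U = S + (0, 11.5) = (44.800, 11.500). On A1, S sits at bearing -90° from U; a 119° counterclockwise sweep puts J at bearing 29°, so J = U + 11.5·(cos 29°, sin 29°) = (54.858, 17.075). Tangency of A1 to JQ means the radius UJ is perpendicular to JQ, so JQ runs along (−sin 29°, cos 29°); with |JQ| = 29.6, Q = (40.508, 42.964). Then |SQ| = |Q − S| = 43.178.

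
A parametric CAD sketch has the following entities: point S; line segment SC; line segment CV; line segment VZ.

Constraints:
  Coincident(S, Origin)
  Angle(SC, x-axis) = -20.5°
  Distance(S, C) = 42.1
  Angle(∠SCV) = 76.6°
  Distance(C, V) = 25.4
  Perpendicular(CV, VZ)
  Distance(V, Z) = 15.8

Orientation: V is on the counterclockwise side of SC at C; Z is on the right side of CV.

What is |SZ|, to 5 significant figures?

58.870

∠SCV = 76.6°, so CV runs at -20.5° + (180° − 76.6°) = 82.900° from the x-axis; with |CV| = 25.4, V = C + 25.4·(cos 82.900°, sin 82.900°) = (42.573, 10.462). The perpendicularity gives VZ at right angles to CV; with |VZ| = 15.8 on the right of CV, Z = V + 15.8·(0.99233, -0.12360) = (58.252, 8.5086). Then |SZ| = |Z − S| = 58.870.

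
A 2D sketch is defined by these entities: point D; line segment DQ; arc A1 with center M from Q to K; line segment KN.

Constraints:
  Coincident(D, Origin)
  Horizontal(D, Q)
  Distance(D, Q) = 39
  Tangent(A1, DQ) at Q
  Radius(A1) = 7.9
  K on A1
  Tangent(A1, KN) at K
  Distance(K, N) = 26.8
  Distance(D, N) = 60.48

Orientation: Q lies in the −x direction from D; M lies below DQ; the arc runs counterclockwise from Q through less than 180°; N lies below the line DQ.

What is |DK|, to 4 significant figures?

47.33

Checks: |MK| = 7.900 ✓; ∠(MK, KN) = 90.00° ✓; |KN| = 26.80 ✓; |DN| = 60.48 ✓.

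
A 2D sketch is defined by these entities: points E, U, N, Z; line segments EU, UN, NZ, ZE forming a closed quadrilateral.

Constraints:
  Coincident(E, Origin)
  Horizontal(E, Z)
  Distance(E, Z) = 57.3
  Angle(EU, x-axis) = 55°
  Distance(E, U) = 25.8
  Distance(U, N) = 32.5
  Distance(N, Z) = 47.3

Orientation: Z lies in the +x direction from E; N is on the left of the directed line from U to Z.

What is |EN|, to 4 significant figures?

58.00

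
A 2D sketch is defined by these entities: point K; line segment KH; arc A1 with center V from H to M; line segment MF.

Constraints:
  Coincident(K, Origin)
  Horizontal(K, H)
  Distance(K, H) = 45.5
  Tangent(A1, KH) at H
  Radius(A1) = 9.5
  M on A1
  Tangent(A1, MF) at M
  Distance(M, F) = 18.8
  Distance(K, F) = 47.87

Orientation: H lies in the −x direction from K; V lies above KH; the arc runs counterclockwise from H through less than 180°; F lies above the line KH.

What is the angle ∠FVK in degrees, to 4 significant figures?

80.81°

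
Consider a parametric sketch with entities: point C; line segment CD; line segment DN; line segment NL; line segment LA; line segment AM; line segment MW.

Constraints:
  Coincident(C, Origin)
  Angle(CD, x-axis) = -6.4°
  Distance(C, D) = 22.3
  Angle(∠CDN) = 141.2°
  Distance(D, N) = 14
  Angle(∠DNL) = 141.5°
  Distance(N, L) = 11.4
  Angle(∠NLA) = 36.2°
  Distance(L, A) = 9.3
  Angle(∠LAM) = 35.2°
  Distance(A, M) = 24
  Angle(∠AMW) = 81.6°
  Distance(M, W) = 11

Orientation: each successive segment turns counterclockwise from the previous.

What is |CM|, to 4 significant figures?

55.03

C is at the origin; CD runs at -6.4° with length 22.3, so D = (22.16, -2.486). ∠CDN = 141.2° gives DN at 32.40° from the x-axis; with |DN| = 14.0, N = (33.98, 5.016). ∠DNL = 141.5° gives NL at 70.90° from the x-axis; with |NL| = 11.4, L = (37.71, 15.79). ∠NLA = 36.2° gives LA at -145.3° from the x-axis; with |LA| = 9.3, A = (30.07, 10.49). ∠LAM = 35.2° gives AM at -0.5000° from the x-axis; with |AM| = 24.0, M = (54.07, 10.28). Then |CM| = |M − C| = 55.03.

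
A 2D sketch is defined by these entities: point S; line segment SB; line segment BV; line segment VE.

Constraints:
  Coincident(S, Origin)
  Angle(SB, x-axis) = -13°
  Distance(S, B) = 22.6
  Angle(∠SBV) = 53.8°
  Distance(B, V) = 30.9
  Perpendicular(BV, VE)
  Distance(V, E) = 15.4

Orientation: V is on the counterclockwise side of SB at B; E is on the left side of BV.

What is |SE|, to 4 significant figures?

17.78

S is at the origin; SB runs at -13.0° with length 22.6, so B = 22.6·(cos -13.0°, sin -13.0°) = (22.02, -5.084). ∠SBV = 53.8°, so BV runs at -13.0° + (180° − 53.8°) = 113.2° from the x-axis; with |BV| = 30.9, V = B + 30.9·(cos 113.2°, sin 113.2°) = (9.848, 23.32). BV ⟂ VE; with |VE| = 15.4 on the left of BV, E = V + 15.4·(-0.9191, -0.3939) = (-4.307, 17.25). Then |SE| = |E − S| = 17.78.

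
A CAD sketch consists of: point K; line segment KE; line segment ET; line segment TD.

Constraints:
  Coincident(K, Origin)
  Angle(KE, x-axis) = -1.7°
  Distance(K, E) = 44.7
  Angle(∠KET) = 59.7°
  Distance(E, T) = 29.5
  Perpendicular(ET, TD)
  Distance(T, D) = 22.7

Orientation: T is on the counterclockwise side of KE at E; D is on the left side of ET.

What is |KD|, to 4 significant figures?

17.35

K is at the origin; KE runs at -1.7° with length 44.7, so E = 44.7·(cos -1.7°, sin -1.7°) = (44.68, -1.326). ∠KET = 59.7°, so ET runs at -1.7° + (180° − 59.7°) = 118.6° from the x-axis; with |ET| = 29.5, T = E + 29.5·(cos 118.6°, sin 118.6°) = (30.56, 24.57). The perpendicularity gives TD at right angles to ET; with |TD| = 22.7 on the left of ET, D = T + 22.7·(-0.8780, -0.4787) = (10.63, 13.71). Then |KD| = |D − K| = 17.35.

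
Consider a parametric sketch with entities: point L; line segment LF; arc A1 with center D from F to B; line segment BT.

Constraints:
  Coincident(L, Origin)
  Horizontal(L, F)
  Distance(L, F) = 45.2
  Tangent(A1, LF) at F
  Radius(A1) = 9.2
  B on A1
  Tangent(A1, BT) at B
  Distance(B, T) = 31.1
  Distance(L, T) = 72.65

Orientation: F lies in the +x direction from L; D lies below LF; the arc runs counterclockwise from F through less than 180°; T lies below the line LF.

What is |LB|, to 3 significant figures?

42.4

L is at the origin; LF is horizontal with |LF| = 45.2 and F on the +x side, so F = (45.2, 0.00). A1 meets LF tangentially, so DF is at right angles to LF, so D = F + (0, -9.2) = (45.2, -9.20). Since DB ⟂ BT (tangency), |DT| = √(9.2² + 31.1²) = 32.4 regardless of where B sits on A1. So T lies on both circle(L, 72.65) and circle(D, 32.4); the below-LF intersection is T = (62.9, -36.4). B is the foot of the tangent from T: B = (39.2, -16.2).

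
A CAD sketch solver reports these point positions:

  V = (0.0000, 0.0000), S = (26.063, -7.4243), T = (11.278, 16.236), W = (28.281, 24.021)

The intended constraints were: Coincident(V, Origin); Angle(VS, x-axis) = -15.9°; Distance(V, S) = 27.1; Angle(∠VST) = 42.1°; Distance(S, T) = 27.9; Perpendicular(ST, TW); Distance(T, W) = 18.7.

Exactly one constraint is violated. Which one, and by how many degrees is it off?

Perpendicular(ST, TW) — off by 7.40°.

V = (0.00, 0.00) ✓; VS at -15.90° ✓; |VS| = 27.10 ✓; ∠VST = 42.10° ✓; |ST| = 27.90 ✓; ∠(ST, TW) = 97.40° ✗; |TW| = 18.70 ✓.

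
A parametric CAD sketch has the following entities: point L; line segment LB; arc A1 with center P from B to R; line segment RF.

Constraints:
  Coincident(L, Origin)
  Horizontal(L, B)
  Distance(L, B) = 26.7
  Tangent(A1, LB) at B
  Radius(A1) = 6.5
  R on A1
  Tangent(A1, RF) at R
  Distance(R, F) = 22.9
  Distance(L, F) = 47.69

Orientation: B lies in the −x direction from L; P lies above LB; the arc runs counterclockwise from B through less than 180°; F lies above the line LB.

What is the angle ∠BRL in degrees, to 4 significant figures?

83.61°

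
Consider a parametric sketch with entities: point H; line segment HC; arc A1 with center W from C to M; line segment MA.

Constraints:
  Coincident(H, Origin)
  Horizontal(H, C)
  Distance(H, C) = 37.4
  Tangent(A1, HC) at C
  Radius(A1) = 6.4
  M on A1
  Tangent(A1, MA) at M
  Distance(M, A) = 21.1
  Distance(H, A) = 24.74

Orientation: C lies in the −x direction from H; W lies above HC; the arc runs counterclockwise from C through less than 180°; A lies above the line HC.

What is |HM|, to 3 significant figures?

32.9

Checks: ∠(WC, CH) = 90.00° ✓; |WC| = 6.400 ✓; |WM| = 6.400 ✓; ∠(WM, MA) = 90.00° ✓; |MA| = 21.10 ✓; |HA| = 24.74 ✓.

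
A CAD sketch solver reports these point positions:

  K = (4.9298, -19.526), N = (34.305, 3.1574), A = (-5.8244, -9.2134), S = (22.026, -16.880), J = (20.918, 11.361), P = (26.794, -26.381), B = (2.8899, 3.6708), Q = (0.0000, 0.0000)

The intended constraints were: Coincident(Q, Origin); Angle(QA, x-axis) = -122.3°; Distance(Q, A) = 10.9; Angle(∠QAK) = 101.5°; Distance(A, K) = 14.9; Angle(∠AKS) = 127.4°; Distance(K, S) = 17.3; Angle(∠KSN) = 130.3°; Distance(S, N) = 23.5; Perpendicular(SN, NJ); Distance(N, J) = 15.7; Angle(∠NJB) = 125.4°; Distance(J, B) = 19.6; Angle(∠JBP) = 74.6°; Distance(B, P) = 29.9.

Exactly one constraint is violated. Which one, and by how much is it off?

Distance(B, P) = 29.9 — off by 8.50.

Q = (0.00, 0.00) ✓; QA at -122.3° ✓; |QA| = 10.90 ✓; ∠QAK = 101.5° ✓; |AK| = 14.90 ✓; ∠AKS = 127.4° ✓; |KS| = 17.30 ✓; ∠KSN = 130.3° ✓; |SN| = 23.50 ✓; ∠(SN, NJ) = 90.00° ✓; |NJ| = 15.70 ✓; ∠NJB = 125.4° ✓; |JB| = 19.60 ✓; ∠JBP = 74.60° ✓; |BP| = 38.40 ✗.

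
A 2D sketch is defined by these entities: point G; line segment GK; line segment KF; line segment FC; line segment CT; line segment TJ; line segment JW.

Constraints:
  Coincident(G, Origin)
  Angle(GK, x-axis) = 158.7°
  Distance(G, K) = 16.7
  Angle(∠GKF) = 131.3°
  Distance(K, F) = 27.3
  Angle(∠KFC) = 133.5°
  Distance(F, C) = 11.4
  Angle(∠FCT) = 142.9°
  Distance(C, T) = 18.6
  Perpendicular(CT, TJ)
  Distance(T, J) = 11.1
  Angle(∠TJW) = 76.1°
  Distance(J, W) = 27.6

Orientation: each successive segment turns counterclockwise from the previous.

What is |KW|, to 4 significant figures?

29.80

CT is perpendicular to TJ, so TJ runs at 21.00°; with |TJ| = 11.1, J = (-25.93, -30.84). ∠TJW = 76.1° gives JW at 124.9° from the x-axis; with |JW| = 27.6, W = (-41.72, -8.201). Then |KW| = |W − K| = 29.80.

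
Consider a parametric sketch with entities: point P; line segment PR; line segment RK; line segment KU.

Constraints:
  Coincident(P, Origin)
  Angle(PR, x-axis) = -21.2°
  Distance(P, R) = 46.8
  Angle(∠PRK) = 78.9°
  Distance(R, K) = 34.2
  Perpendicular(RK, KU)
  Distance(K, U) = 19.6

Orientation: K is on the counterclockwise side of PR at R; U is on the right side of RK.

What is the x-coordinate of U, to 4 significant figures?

68.93

P is at the origin; PR runs at -21.2° with length 46.8, so R = 46.8·(cos -21.2°, sin -21.2°) = (43.63, -16.92). ∠PRK = 78.9°, so RK runs at -21.2° + (180° − 78.9°) = 79.90° from the x-axis; with |RK| = 34.2, K = R + 34.2·(cos 79.90°, sin 79.90°) = (49.63, 16.75). RK ⟂ KU; with |KU| = 19.6 on the right of RK, U = K + 19.6·(0.9845, -0.1754) = (68.93, 13.31). So U.x = 68.93.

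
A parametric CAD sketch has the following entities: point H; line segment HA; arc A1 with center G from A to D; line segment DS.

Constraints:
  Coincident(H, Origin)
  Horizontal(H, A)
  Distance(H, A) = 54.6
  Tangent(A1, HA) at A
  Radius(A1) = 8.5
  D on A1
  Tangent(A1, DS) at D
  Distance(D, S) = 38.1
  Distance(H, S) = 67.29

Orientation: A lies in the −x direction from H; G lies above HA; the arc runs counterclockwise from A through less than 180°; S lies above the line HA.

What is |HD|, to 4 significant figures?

46.97

Checks: |HA| = 54.60 ✓; |GD| = 8.500 ✓; ∠(GD, DS) = 90.00° ✓; |DS| = 38.10 ✓; |HS| = 67.29 ✓.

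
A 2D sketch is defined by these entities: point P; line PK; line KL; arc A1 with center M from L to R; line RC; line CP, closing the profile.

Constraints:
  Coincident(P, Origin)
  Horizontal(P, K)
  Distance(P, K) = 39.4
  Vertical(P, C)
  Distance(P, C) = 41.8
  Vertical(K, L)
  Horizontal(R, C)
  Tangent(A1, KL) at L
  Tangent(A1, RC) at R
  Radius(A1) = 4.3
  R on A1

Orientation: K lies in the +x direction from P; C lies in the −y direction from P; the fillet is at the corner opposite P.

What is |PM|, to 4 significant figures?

51.36

P is at the origin; P and K share the same y with |PK| = 39.4 and K on the +x side, so K = (39.40, 0.000). PC is vertical with |PC| = 41.8 and C on the −y side, so C = (0.000, -41.80). The virtual corner opposite P is at (39.40, -41.80). A1 meets KL tangentially, so ML is at right angles to KL and A1 meets RC tangentially, so MR is at right angles to RC, with radius 4.3, so the center M sits 4.3 in from both sides at M = (35.10, -37.50). Then |PM| = |M − P| = 51.36.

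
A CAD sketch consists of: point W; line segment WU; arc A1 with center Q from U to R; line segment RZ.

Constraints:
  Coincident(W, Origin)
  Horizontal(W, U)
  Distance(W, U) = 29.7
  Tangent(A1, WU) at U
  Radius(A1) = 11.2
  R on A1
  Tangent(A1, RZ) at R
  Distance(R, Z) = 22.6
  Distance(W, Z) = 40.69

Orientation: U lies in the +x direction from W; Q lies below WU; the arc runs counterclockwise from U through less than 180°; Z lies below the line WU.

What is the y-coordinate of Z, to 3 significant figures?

-34.9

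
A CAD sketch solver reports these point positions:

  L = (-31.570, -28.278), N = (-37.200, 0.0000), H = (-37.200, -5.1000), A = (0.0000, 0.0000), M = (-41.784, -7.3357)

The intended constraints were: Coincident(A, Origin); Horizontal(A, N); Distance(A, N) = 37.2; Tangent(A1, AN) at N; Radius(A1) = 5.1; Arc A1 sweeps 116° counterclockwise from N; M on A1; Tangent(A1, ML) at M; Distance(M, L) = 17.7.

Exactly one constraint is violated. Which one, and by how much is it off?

Distance(M, L) = 17.7 — off by 5.60.

A = (0.00, 0.00) ✓; A.y = 0.00, N.y = 0.00 ✓; |AN| = 37.20 ✓; ∠(HN, NA) = 90.00° ✓; |HN| = 5.100 ✓; bearing(H→M) − bearing(H→N) = 116.0° ✓; |HM| = 5.100 ✓; ∠(HM, ML) = 90.00° ✓; |ML| = 23.30 ✗.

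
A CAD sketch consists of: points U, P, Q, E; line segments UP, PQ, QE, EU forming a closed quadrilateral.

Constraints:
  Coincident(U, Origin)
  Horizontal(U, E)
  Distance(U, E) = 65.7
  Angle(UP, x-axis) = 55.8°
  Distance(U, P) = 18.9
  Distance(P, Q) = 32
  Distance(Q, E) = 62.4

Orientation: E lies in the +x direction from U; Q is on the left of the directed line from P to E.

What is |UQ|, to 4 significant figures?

50.64

U is at the origin; UE is horizontal with |UE| = 65.7 and E in +x, so E = (65.7, 0). UP runs at 55.8° with |UP| = 18.9, so P = (10.62, 15.63). Q is determined by |PQ| = 32.0 and |QE| = 62.4 together: it lies at the intersection of circle(P, 32.0) and circle(E, 62.4). With |PE| = 57.25, the foot of the radical line on PE is 3.563 from P and the perpendicular offset is √(32.0² − 3.563²) = 31.80. Taking the left-of-PE solution: Q = (22.73, 45.25).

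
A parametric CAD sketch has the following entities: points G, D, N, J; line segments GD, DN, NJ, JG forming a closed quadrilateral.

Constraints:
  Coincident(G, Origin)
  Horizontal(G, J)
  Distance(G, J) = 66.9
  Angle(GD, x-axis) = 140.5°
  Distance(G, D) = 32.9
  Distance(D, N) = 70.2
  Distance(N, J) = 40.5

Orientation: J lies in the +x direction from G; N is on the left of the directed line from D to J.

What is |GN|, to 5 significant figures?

54.915

G is at the origin; GJ is horizontal with |GJ| = 66.9 and J in +x, so J = (66.9, 0). GD runs at 140.5° with |GD| = 32.9, so D = (-25.386, 20.927). N is determined by |DN| = 70.2 and |NJ| = 40.5 together: it lies at the intersection of circle(D, 70.2) and circle(J, 40.5). With |DJ| = 94.629, the foot of the radical line on DJ is 64.687 from D and the perpendicular offset is √(70.2² − 64.687²) = 27.270. Taking the left-of-DJ solution: N = (43.729, 33.217).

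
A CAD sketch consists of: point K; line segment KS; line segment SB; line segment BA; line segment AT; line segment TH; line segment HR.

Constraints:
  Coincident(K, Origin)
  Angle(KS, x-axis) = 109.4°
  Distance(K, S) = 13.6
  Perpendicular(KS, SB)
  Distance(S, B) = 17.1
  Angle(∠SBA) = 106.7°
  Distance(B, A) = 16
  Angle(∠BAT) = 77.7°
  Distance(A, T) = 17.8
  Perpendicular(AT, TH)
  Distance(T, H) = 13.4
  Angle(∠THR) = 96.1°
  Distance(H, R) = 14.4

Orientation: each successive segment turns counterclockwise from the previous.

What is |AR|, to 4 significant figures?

15.33

K is at the origin; KS runs at 109.4° with length 13.6, so S = (-4.517, 12.83). KS is perpendicular to SB, so SB runs at -160.6°; with |SB| = 17.1, B = (-20.65, 7.148). ∠SBA = 106.7° gives BA at -87.30° from the x-axis; with |BA| = 16.0, A = (-19.89, -8.834). ∠BAT = 77.7° gives AT at 15.00° from the x-axis; with |AT| = 17.8, T = (-2.699, -4.227). The perpendicularity gives TH at right angles to AT, so TH runs at 105.0°; with |TH| = 13.4, H = (-6.167, 8.716). ∠THR = 96.1° gives HR at -171.1° from the x-axis; with |HR| = 14.4, R = (-20.39, 6.488). Then |AR| = |R − A| = 15.33.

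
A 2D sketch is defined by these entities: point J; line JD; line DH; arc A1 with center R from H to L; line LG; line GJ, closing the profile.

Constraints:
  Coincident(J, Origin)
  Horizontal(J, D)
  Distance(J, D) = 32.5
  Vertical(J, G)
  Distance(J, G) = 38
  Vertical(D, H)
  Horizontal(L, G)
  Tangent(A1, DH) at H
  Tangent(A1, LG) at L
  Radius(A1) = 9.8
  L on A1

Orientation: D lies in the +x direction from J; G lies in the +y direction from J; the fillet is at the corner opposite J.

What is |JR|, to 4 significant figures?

36.20

J and G share the same x with |JG| = 38.0 and G on the +y side, so G = (0.000, 38.00). The virtual corner opposite J is at (32.50, 38.00). Tangency of A1 to DH means the radius RH is perpendicular to DH and A1 meets LG tangentially, so RL is at right angles to LG, with radius 9.8, so the center R sits 9.8 in from both sides at R = (22.70, 28.20). Then |JR| = |R − J| = 36.20.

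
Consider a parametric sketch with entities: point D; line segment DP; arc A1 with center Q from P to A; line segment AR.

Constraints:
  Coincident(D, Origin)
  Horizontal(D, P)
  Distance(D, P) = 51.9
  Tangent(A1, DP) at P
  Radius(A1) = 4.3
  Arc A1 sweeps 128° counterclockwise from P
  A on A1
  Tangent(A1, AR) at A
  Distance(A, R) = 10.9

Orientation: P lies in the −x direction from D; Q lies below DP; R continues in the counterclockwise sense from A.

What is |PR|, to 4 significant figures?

15.89

On A1, P sits at bearing 90° from Q; a 128° counterclockwise sweep puts A at bearing 218°, so A = Q + 4.3·(cos 218°, sin 218°) = (-55.29, -6.947). Tangency of A1 to AR means the radius QA is perpendicular to AR, so AR runs along (−sin 218°, cos 218°); with |AR| = 10.9, R = (-48.58, -15.54). Then |PR| = |R − P| = 15.89.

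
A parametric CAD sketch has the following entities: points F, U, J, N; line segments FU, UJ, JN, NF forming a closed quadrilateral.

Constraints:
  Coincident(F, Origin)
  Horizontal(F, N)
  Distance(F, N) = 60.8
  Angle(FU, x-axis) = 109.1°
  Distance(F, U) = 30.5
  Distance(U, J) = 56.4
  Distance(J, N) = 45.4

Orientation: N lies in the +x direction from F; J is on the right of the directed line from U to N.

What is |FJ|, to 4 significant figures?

27.45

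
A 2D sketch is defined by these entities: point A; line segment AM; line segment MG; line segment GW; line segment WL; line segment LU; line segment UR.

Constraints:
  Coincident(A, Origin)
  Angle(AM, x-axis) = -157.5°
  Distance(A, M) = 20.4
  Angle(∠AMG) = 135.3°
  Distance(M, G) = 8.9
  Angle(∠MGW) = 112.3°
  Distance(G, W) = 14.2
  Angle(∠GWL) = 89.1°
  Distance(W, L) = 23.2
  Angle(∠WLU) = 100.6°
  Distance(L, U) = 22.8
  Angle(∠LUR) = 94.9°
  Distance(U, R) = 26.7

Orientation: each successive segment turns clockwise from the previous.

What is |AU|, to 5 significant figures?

13.035

A is at the origin; AM runs at -157.5° with length 20.4, so M = (-18.847, -7.8067). ∠AMG = 135.3° gives MG at 157.80° from the x-axis; with |MG| = 8.9, G = (-27.087, -4.4440). ∠MGW = 112.3° gives GW at 90.100° from the x-axis; with |GW| = 14.2, W = (-27.112, 9.7560). ∠GWL = 89.1° gives WL at -0.80000° from the x-axis; with |WL| = 23.2, L = (-3.9144, 9.4321). ∠WLU = 100.6° gives LU at -80.200° from the x-axis; with |LU| = 22.8, U = (-0.033659, -13.035). Then |AU| = |U − A| = 13.035.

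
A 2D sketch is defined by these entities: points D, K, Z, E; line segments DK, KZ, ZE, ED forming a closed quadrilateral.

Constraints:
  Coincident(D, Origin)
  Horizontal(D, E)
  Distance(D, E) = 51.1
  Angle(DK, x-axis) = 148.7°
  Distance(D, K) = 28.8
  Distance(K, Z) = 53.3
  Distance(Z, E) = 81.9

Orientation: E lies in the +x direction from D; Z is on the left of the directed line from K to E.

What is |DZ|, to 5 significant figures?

62.927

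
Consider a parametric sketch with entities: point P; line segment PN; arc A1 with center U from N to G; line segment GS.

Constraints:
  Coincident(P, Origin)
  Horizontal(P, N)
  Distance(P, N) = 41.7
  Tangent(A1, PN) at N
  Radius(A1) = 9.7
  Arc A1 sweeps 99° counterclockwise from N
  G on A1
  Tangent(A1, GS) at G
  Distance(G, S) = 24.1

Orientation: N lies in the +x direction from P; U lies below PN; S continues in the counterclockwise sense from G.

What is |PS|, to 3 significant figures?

50.1

P is at the origin; P and N share the same y with |PN| = 41.7 and N on the +x side, so N = (41.7, 0.00). Since A1 is tangent to PN there, UN ⟂ PN, so U = N + (0, -9.7) = (41.7, -9.70). On A1, N sits at bearing 90° from U; a 99° counterclockwise sweep puts G at bearing 189°, so G = U + 9.7·(cos 189°, sin 189°) = (32.1, -11.2). Tangency of A1 to GS means the radius UG is perpendicular to GS, so GS runs along (−sin 189°, cos 189°); with |GS| = 24.1, S = (35.9, -35.0). Then |PS| = |S − P| = 50.1.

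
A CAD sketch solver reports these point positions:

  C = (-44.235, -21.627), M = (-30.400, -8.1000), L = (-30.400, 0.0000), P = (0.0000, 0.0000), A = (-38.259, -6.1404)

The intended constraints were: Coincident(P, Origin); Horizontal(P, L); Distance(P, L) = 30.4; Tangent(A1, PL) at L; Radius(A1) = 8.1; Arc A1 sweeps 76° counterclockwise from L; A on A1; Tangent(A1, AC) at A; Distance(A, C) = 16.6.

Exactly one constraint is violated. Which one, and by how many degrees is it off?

Tangent(A1, AC) at A — off by 7.10°.

P = (0.00, 0.00) ✓; P.y = 0.00, L.y = 0.00 ✓; |PL| = 30.40 ✓; ∠(ML, LP) = 90.00° ✓; |ML| = 8.100 ✓; bearing(M→A) − bearing(M→L) = 76.00° ✓; |MA| = 8.100 ✓; ∠(MA, AC) = 97.10° ✗; |AC| = 16.60 ✓.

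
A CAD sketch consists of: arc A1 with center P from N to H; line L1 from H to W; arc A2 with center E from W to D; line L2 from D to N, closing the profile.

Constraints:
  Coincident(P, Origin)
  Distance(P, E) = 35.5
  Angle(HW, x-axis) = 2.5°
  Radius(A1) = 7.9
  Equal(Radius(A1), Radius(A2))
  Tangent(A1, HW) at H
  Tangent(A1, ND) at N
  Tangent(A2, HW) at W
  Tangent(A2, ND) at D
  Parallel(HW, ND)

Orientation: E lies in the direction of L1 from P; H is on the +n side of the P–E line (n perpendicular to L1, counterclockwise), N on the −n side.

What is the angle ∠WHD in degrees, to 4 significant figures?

23.99°

Tangency of A1 to both parallel lines with radius 7.9 puts H and N at P ± 7.9·n: H = (-0.3446, 7.892), N = (0.3446, -7.892). Equal radii place W and D the same way about E: W = E + 7.9·n = (35.12, 9.441), D = E − 7.9·n = (35.81, -6.344). Then cos ∠WHD = HW·HD / (|HW||HD|), giving 23.99°.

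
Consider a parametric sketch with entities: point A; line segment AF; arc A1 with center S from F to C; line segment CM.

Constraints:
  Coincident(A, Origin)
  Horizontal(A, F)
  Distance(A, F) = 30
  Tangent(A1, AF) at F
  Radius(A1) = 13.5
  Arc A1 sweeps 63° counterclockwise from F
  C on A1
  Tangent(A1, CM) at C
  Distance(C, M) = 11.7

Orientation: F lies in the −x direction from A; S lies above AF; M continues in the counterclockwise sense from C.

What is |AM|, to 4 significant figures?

21.84

A is at the origin; A and F share the same y with |AF| = 30.0 and F on the −x side, so F = (-30.00, 0.000). A1 meets AF tangentially, so SF is at right angles to AF, so S = F + (0, 13.5) = (-30.00, 13.50). On A1, F sits at bearing -90° from S; a 63° counterclockwise sweep puts C at bearing -27°, so C = S + 13.5·(cos -27°, sin -27°) = (-17.97, 7.371). Tangency of A1 to CM means the radius SC is perpendicular to CM, so CM runs along (−sin -27°, cos -27°); with |CM| = 11.7, M = (-12.66, 17.80). Then |AM| = |M − A| = 21.84.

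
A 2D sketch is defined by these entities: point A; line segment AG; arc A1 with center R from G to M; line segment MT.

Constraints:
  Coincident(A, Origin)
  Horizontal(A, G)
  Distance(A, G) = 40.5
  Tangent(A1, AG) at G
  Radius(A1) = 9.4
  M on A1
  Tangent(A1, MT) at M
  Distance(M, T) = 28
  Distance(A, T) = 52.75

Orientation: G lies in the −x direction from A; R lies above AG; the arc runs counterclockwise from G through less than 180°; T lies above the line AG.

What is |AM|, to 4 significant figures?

33.11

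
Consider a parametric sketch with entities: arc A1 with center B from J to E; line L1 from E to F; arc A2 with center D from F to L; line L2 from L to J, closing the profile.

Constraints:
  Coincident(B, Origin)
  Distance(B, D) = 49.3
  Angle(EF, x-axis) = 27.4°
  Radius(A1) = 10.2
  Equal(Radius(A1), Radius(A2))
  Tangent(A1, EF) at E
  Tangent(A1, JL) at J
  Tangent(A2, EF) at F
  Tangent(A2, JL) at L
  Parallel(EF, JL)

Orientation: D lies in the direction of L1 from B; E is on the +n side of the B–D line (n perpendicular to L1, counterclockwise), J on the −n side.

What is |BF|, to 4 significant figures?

50.34

The slot axis is L1's direction at 27.4°, so u = (cos 27.4°, sin 27.4°) = (0.8878, 0.4602) and n = (−sin 27.4°, cos 27.4°) = (-0.4602, 0.8878). B is at the origin and D lies 49.3 along u from B, so D = 49.3·u = (43.77, 22.69). Tangency of A1 to both parallel lines with radius 10.2 puts E and J at B ± 10.2·n: E = (-4.694, 9.056), J = (4.694, -9.056). Equal radii place F and L the same way about D: F = D + 10.2·n = (39.08, 31.74), L = D − 10.2·n = (48.46, 13.63). Then |BF| = |F − B| = 50.34.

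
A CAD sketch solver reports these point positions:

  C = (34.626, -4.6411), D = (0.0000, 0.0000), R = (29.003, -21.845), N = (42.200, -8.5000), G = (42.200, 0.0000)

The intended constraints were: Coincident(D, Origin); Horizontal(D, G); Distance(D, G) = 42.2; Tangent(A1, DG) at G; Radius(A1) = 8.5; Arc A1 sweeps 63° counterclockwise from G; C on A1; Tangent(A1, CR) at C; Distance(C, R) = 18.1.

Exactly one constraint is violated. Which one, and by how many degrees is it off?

Tangent(A1, CR) at C — off by 8.90°.

D = (0.00, 0.00) ✓; D.y = 0.00, G.y = 0.00 ✓; |DG| = 42.20 ✓; ∠(NG, GD) = 90.00° ✓; |NG| = 8.500 ✓; bearing(N→C) − bearing(N→G) = 63.00° ✓; |NC| = 8.500 ✓; ∠(NC, CR) = 81.10° ✗; |CR| = 18.10 ✓.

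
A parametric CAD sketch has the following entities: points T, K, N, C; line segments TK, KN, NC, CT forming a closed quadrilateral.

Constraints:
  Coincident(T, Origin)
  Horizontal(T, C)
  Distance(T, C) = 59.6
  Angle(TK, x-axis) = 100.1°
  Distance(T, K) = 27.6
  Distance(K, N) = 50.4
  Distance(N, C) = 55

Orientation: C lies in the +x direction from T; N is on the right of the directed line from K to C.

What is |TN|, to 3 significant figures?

23.1

Checks: |KN| = 50.40 ✓; |NC| = 55.00 ✓.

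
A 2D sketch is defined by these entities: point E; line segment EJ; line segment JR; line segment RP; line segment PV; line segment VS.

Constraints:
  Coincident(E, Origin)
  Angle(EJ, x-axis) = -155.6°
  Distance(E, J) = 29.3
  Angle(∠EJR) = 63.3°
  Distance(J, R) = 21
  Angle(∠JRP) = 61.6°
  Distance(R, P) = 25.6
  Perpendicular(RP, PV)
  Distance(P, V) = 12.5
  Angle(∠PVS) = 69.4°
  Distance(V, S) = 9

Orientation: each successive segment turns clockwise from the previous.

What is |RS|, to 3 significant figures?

19.5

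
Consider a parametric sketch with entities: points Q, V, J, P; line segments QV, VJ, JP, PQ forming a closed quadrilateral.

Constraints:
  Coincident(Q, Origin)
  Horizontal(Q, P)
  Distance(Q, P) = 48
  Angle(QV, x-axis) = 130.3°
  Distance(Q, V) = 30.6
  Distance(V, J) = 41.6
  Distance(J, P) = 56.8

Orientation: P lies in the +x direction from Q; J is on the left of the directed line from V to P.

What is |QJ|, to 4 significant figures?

48.56

Checks: |VJ| = 41.60 ✓; |JP| = 56.80 ✓.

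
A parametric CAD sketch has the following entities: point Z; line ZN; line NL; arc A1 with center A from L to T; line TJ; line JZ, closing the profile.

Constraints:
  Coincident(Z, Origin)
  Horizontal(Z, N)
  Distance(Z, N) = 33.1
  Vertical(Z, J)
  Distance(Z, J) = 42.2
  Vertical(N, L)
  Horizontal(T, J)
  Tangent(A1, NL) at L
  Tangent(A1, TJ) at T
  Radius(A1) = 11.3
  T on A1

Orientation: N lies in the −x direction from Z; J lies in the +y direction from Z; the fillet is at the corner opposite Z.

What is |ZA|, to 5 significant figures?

37.816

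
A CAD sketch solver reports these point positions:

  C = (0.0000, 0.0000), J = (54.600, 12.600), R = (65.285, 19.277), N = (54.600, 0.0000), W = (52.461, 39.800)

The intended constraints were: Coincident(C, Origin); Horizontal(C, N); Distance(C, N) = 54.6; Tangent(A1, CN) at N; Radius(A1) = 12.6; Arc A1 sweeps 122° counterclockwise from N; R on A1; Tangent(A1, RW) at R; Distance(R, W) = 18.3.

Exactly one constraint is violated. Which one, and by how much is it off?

Distance(R, W) = 18.3 — off by 5.90.

C = (0.00, 0.00) ✓; C.y = 0.00, N.y = 0.00 ✓; |CN| = 54.60 ✓; ∠(JN, NC) = 90.00° ✓; |JN| = 12.60 ✓; bearing(J→R) − bearing(J→N) = 122.0° ✓; |JR| = 12.60 ✓; ∠(JR, RW) = 90.00° ✓; |RW| = 24.20 ✗.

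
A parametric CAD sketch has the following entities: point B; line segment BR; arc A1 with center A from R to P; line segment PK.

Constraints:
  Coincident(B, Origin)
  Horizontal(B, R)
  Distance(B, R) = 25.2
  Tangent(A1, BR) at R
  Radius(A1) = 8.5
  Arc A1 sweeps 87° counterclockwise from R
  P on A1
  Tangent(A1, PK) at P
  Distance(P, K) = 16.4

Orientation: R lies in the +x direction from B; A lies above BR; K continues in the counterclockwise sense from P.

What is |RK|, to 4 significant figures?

26.16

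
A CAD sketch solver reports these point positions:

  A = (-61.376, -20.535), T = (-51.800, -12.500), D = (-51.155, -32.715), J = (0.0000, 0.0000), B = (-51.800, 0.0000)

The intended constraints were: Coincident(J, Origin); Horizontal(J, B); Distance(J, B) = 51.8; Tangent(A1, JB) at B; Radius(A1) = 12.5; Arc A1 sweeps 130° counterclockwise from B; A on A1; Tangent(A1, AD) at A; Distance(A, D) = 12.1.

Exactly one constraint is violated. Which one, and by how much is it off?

Distance(A, D) = 12.1 — off by 3.80.

J = (0.00, 0.00) ✓; J.y = 0.00, B.y = 0.00 ✓; |JB| = 51.80 ✓; ∠(TB, BJ) = 90.00° ✓; |TB| = 12.50 ✓; bearing(T→A) − bearing(T→B) = 130.0° ✓; |TA| = 12.50 ✓; ∠(TA, AD) = 90.00° ✓; |AD| = 15.90 ✗.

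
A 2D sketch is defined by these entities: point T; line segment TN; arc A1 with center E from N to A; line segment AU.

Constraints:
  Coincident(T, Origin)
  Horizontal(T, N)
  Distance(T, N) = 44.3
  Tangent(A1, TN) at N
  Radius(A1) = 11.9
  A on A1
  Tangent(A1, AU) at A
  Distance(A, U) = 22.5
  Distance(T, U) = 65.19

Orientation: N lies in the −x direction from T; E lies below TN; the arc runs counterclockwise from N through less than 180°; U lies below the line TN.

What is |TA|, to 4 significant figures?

57.56

Checks: ∠(EN, NT) = 90.00° ✓; |EN| = 11.90 ✓; |EA| = 11.90 ✓; ∠(EA, AU) = 90.00° ✓; |AU| = 22.50 ✓; |TU| = 65.19 ✓.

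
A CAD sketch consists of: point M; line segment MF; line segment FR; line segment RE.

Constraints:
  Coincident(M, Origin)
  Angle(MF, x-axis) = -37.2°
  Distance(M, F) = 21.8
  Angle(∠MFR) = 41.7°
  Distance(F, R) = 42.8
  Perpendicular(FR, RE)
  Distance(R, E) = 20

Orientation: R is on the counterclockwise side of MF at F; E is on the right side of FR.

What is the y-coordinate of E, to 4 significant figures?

32.67

M is at the origin; MF runs at -37.2° with length 21.8, so F = 21.8·(cos -37.2°, sin -37.2°) = (17.36, -13.18). ∠MFR = 41.7°, so FR runs at -37.2° + (180° − 41.7°) = 101.1° from the x-axis; with |FR| = 42.8, R = F + 42.8·(cos 101.1°, sin 101.1°) = (9.124, 28.82). FR ⟂ RE; with |RE| = 20.0 on the right of FR, E = R + 20.0·(0.9813, 0.1925) = (28.75, 32.67). So E.y = 32.67.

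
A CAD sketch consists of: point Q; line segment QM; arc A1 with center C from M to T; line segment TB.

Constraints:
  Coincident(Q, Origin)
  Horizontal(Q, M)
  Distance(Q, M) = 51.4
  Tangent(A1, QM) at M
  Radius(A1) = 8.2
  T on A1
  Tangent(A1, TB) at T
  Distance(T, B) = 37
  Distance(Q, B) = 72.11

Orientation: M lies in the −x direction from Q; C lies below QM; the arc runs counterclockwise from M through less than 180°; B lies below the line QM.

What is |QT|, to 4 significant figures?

60.24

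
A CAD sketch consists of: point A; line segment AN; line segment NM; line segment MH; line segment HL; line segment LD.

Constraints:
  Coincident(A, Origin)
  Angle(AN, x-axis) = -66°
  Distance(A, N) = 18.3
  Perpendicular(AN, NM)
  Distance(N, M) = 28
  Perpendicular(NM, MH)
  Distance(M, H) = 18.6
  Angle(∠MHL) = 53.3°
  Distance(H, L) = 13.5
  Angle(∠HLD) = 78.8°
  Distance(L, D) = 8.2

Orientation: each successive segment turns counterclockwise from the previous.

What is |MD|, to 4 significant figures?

6.915

A is at the origin; AN runs at -66.0° with length 18.3, so N = (7.443, -16.72). AN is perpendicular to NM, so NM runs at 24.00°; with |NM| = 28.0, M = (33.02, -5.329). The perpendicularity gives MH at right angles to NM, so MH runs at 114.0°; with |MH| = 18.6, H = (25.46, 11.66). ∠MHL = 53.3° gives HL at -119.3° from the x-axis; with |HL| = 13.5, L = (18.85, -0.1102). ∠HLD = 78.8° gives LD at -18.10° from the x-axis; with |LD| = 8.2, D = (26.64, -2.658). Then |MD| = |D − M| = 6.915.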